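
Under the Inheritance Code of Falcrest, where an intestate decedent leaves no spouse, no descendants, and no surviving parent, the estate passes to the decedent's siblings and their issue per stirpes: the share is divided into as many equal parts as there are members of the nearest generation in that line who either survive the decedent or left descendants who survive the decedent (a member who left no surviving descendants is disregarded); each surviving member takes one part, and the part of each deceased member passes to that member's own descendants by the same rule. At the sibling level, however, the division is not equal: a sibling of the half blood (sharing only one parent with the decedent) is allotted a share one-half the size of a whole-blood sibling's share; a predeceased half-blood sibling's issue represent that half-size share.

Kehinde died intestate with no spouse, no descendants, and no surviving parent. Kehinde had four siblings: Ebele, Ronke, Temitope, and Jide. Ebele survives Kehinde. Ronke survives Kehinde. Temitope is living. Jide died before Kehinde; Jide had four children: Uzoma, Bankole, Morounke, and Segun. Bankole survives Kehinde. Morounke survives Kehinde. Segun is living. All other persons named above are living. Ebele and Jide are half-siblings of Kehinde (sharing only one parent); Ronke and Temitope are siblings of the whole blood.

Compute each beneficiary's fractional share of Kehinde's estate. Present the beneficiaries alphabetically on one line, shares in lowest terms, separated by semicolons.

No spouse, descendants, or parent survives, so the estate passes to Kehinde's siblings per stirpes.
Half-blood siblings count for one-half the weight of whole-blood siblings at the initial division.
Dividing 1 in proportion to weights (total weight 3): Ebele (weight 1/2) → 1/6; Ronke (weight 1) → 1/3; Temitope (weight 1) → 1/3; Jide (weight 1/2) → 1/6.
Ebele is living and takes 1/6.
Ronke is living and takes 1/3.
Temitope is living and takes 1/3.
Jide predeceased; the 1/6 allotted to Jide's branch passes to Jide's issue by representation.
The 1/6 is divided into 4 equal shares of 1/24 among Uzoma, Bankole, Morounke, Segun.
Uzoma is living and takes 1/24.
Bankole is living and takes 1/24.
Morounke is living and takes 1/24.
Segun is living and takes 1/24.

Bankole 1/24; Ebele 1/6; Morounke 1/24; Ronke 1/3; Segun 1/24; Temitope 1/3; Uzoma 1/24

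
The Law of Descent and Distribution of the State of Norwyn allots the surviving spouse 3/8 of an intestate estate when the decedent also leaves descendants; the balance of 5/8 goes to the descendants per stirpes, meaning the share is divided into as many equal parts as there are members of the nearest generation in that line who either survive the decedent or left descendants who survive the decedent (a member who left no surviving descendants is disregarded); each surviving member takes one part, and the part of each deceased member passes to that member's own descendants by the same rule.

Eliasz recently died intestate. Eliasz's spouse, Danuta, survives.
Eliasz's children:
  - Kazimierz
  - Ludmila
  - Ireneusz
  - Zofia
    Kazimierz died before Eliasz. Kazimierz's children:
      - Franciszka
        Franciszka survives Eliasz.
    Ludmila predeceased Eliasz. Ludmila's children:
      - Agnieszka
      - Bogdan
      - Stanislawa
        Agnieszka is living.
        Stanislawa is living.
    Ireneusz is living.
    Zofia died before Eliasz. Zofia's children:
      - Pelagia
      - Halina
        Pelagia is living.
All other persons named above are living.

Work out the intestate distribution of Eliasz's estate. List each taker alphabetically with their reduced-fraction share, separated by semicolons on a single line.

Agnieszka 5/96; Bogdan 5/96; Danuta 3/8; Franciszka 5/32; Halina 5/64; Ireneusz 5/32; Pelagia 5/64; Stanislawa 5/96

Danuta, as surviving spouse, takes 3/8.
The remaining 5/8 passes to Eliasz's descendants per stirpes.
The 5/8 is divided into 4 equal shares of 5/32 among Kazimierz, Ludmila, Ireneusz, Zofia.
Kazimierz predeceased; the 5/32 allotted to Kazimierz's branch passes to Kazimierz's issue by representation.
Franciszka is the sole taker at this level and receives the full 5/32.
Ludmila predeceased; the 5/32 allotted to Ludmila's branch passes to Ludmila's issue by representation.
The 5/32 is divided into 3 equal shares of 5/96 among Agnieszka, Bogdan, Stanislawa.
Agnieszka is living and takes 5/96.
Bogdan is living and takes 5/96.
Stanislawa is living and takes 5/96.
Ireneusz is living and takes 5/32.
Zofia predeceased; the 5/32 allotted to Zofia's branch passes to Zofia's issue by representation.
The 5/32 is divided into 2 equal shares of 5/64 among Pelagia, Halina.
Pelagia is living and takes 5/64.
Halina is living and takes 5/64.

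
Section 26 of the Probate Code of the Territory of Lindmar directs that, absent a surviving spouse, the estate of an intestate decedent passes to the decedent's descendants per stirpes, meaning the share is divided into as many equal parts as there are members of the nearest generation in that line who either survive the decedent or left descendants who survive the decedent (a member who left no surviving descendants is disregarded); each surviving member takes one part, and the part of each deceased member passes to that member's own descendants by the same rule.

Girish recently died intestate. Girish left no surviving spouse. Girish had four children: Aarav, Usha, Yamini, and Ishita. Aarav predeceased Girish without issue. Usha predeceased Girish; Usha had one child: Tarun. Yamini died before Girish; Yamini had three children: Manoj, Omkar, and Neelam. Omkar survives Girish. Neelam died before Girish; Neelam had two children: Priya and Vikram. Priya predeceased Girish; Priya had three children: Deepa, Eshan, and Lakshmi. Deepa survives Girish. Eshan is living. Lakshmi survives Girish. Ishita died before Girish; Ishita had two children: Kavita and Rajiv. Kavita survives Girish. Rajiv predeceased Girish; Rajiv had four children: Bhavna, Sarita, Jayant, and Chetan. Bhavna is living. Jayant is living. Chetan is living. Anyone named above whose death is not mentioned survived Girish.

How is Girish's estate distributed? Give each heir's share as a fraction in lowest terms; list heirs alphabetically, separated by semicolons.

There is no surviving spouse, so the entire estate passes to Girish's descendants per stirpes.
Aarav left no surviving issue, so that branch lapses and is disregarded.
The estate is divided into 3 equal shares of 1/3 among Usha, Yamini, Ishita.
Usha predeceased; the 1/3 allotted to Usha's branch passes to Usha's issue by representation.
Tarun is the sole taker at this level and receives the full 1/3.
Yamini predeceased; the 1/3 allotted to Yamini's branch passes to Yamini's issue by representation.
The 1/3 is divided into 3 equal shares of 1/9 among Manoj, Omkar, Neelam.
Manoj is living and takes 1/9.
Omkar is living and takes 1/9.
Neelam predeceased; the 1/9 allotted to Neelam's branch passes to Neelam's issue by representation.
The 1/9 is divided into 2 equal shares of 1/18 among Priya, Vikram.
Priya predeceased; the 1/18 allotted to Priya's branch passes to Priya's issue by representation.
The 1/18 is divided into 3 equal shares of 1/54 among Deepa, Eshan, Lakshmi.
Deepa is living and takes 1/54.
Eshan is living and takes 1/54.
Lakshmi is living and takes 1/54.
Vikram is living and takes 1/18.
Ishita predeceased; the 1/3 allotted to Ishita's branch passes to Ishita's issue by representation.
The 1/3 is divided into 2 equal shares of 1/6 among Kavita, Rajiv.
Kavita is living and takes 1/6.
Rajiv predeceased; the 1/6 allotted to Rajiv's branch passes to Rajiv's issue by representation.
The 1/6 is divided into 4 equal shares of 1/24 among Bhavna, Sarita, Jayant, Chetan.
Bhavna is living and takes 1/24.
Sarita is living and takes 1/24.
Jayant is living and takes 1/24.
Chetan is living and takes 1/24.

Bhavna 1/24; Chetan 1/24; Deepa 1/54; Eshan 1/54; Jayant 1/24; Kavita 1/6; Lakshmi 1/54; Manoj 1/9; Omkar 1/9; Sarita 1/24; Tarun 1/3; Vikram 1/18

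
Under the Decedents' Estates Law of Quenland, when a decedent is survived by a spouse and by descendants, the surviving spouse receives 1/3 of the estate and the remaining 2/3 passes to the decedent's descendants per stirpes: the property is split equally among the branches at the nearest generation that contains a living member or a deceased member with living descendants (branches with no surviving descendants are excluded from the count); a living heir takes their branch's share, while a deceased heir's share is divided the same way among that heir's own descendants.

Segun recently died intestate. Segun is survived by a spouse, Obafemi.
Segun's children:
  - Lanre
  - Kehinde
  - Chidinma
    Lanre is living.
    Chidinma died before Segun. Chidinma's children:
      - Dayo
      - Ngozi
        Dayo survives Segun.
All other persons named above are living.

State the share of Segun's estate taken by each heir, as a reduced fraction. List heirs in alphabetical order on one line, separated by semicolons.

Obafemi, as surviving spouse, takes 1/3.
The remaining 2/3 passes to Segun's descendants per stirpes.
The 2/3 is divided into 3 equal shares of 2/9 among Lanre, Kehinde, Chidinma.
Lanre is living and takes 2/9.
Kehinde is living and takes 2/9.
Chidinma predeceased; the 2/9 allotted to Chidinma's branch passes to Chidinma's issue by representation.
The 2/9 is divided into 2 equal shares of 1/9 among Dayo, Ngozi.
Dayo is living and takes 1/9.
Ngozi is living and takes 1/9.

Dayo 1/9; Kehinde 2/9; Lanre 2/9; Ngozi 1/9; Obafemi 1/3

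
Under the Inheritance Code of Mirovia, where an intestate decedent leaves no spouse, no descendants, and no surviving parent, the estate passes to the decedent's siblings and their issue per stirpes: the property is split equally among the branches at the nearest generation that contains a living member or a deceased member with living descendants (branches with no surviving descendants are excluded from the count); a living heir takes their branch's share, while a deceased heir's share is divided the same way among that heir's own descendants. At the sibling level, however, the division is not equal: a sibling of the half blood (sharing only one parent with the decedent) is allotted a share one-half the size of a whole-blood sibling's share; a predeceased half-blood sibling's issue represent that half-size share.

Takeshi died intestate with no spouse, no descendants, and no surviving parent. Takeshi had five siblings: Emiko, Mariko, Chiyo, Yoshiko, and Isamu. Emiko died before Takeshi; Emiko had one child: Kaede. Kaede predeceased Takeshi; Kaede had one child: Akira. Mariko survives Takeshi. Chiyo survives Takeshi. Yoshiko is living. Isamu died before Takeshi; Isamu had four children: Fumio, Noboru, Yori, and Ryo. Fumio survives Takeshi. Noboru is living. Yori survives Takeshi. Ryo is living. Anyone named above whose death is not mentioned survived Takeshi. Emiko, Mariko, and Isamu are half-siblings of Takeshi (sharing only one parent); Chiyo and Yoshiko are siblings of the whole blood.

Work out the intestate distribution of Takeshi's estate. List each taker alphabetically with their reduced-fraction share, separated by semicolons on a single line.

No spouse, descendants, or parent survives, so the estate passes to Takeshi's siblings per stirpes.
Half-blood siblings count for one-half the weight of whole-blood siblings at the initial division.
Dividing 1 in proportion to weights (total weight 7/2): Emiko (weight 1/2) → 1/7; Mariko (weight 1/2) → 1/7; Chiyo (weight 1) → 2/7; Yoshiko (weight 1) → 2/7; Isamu (weight 1/2) → 1/7.
Emiko predeceased; the 1/7 allotted to Emiko's branch passes to Emiko's issue by representation.
Kaede's line is the sole branch at this level, so the full 1/7 passes to Kaede's issue by representation.
Akira is the sole taker at this level and receives the full 1/7.
Mariko is living and takes 1/7.
Chiyo is living and takes 2/7.
Yoshiko is living and takes 2/7.
Isamu predeceased; the 1/7 allotted to Isamu's branch passes to Isamu's issue by representation.
The 1/7 is divided into 4 equal shares of 1/28 among Fumio, Noboru, Yori, Ryo.
Fumio is living and takes 1/28.
Noboru is living and takes 1/28.
Yori is living and takes 1/28.
Ryo is living and takes 1/28.

Akira 1/7; Chiyo 2/7; Fumio 1/28; Mariko 1/7; Noboru 1/28; Ryo 1/28; Yori 1/28; Yoshiko 2/7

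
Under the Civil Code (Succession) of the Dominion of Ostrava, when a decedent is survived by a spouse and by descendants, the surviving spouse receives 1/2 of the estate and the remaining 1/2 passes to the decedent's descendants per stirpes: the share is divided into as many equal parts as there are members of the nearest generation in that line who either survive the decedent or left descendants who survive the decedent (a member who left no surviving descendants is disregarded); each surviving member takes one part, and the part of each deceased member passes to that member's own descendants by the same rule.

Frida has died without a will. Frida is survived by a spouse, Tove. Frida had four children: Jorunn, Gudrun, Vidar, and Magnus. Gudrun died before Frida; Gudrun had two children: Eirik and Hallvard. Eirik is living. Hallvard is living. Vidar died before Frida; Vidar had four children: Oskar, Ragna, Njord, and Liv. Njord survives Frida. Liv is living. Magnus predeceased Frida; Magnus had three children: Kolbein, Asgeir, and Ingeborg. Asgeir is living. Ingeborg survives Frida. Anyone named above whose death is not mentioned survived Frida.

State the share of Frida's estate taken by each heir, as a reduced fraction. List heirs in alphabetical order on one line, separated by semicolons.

Asgeir 1/24; Eirik 1/16; Hallvard 1/16; Ingeborg 1/24; Jorunn 1/8; Kolbein 1/24; Liv 1/32; Njord 1/32; Oskar 1/32; Ragna 1/32; Tove 1/2

Tove, as surviving spouse, takes 1/2.
The remaining 1/2 passes to Frida's descendants per stirpes.
The 1/2 is divided into 4 equal shares of 1/8 among Jorunn, Gudrun, Vidar, Magnus.
Jorunn is living and takes 1/8.
Gudrun predeceased; the 1/8 allotted to Gudrun's branch passes to Gudrun's issue by representation.
The 1/8 is divided into 2 equal shares of 1/16 among Eirik, Hallvard.
Eirik is living and takes 1/16.
Hallvard is living and takes 1/16.
Vidar predeceased; the 1/8 allotted to Vidar's branch passes to Vidar's issue by representation.
The 1/8 is divided into 4 equal shares of 1/32 among Oskar, Ragna, Njord, Liv.
Oskar is living and takes 1/32.
Ragna is living and takes 1/32.
Njord is living and takes 1/32.
Liv is living and takes 1/32.
Magnus predeceased; the 1/8 allotted to Magnus's branch passes to Magnus's issue by representation.
The 1/8 is divided into 3 equal shares of 1/24 among Kolbein, Asgeir, Ingeborg.
Kolbein is living and takes 1/24.
Asgeir is living and takes 1/24.
Ingeborg is living and takes 1/24.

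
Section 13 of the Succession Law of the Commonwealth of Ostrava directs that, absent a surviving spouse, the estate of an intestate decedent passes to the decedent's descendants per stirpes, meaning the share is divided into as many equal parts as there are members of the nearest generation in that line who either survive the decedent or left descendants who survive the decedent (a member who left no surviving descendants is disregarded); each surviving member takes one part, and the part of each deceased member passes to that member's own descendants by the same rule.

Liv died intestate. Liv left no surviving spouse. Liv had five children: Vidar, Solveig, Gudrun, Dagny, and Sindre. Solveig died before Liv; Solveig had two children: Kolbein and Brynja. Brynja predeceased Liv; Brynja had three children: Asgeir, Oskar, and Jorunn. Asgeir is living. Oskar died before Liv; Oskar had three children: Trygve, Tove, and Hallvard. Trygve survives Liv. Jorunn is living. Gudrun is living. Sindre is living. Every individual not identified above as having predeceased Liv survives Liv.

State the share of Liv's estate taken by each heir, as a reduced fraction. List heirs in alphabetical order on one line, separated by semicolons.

There is no surviving spouse, so the entire estate passes to Liv's descendants per stirpes.
The estate is divided into 5 equal shares of 1/5 among Vidar, Solveig, Gudrun, Dagny, Sindre.
Vidar is living and takes 1/5.
Solveig predeceased; the 1/5 allotted to Solveig's branch passes to Solveig's issue by representation.
The 1/5 is divided into 2 equal shares of 1/10 among Kolbein, Brynja.
Kolbein is living and takes 1/10.
Brynja predeceased; the 1/10 allotted to Brynja's branch passes to Brynja's issue by representation.
The 1/10 is divided into 3 equal shares of 1/30 among Asgeir, Oskar, Jorunn.
Asgeir is living and takes 1/30.
Oskar predeceased; the 1/30 allotted to Oskar's branch passes to Oskar's issue by representation.
The 1/30 is divided into 3 equal shares of 1/90 among Trygve, Tove, Hallvard.
Trygve is living and takes 1/90.
Tove is living and takes 1/90.
Hallvard is living and takes 1/90.
Jorunn is living and takes 1/30.
Gudrun is living and takes 1/5.
Dagny is living and takes 1/5.
Sindre is living and takes 1/5.

Asgeir 1/30; Dagny 1/5; Gudrun 1/5; Hallvard 1/90; Jorunn 1/30; Kolbein 1/10; Sindre 1/5; Tove 1/90; Trygve 1/90; Vidar 1/5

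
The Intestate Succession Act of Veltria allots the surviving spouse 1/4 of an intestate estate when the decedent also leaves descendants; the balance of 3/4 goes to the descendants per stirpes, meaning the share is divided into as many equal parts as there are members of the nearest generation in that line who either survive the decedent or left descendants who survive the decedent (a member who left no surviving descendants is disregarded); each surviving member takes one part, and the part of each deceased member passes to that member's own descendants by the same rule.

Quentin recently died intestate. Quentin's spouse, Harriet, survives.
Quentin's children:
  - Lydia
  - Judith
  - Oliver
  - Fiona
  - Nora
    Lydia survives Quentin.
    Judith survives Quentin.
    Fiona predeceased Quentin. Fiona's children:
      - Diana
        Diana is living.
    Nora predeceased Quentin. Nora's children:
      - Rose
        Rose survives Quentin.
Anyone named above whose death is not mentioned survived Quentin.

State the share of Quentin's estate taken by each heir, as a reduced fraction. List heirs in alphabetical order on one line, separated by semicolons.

Harriet, as surviving spouse, takes 1/4.
The remaining 3/4 passes to Quentin's descendants per stirpes.
The 3/4 is divided into 5 equal shares of 3/20 among Lydia, Judith, Oliver, Fiona, Nora.
Lydia is living and takes 3/20.
Judith is living and takes 3/20.
Oliver is living and takes 3/20.
Fiona predeceased; the 3/20 allotted to Fiona's branch passes to Fiona's issue by representation.
Diana is the sole taker at this level and receives the full 3/20.
Nora predeceased; the 3/20 allotted to Nora's branch passes to Nora's issue by representation.
Rose is the sole taker at this level and receives the full 3/20.

Diana 3/20; Harriet 1/4; Judith 3/20; Lydia 3/20; Oliver 3/20; Rose 3/20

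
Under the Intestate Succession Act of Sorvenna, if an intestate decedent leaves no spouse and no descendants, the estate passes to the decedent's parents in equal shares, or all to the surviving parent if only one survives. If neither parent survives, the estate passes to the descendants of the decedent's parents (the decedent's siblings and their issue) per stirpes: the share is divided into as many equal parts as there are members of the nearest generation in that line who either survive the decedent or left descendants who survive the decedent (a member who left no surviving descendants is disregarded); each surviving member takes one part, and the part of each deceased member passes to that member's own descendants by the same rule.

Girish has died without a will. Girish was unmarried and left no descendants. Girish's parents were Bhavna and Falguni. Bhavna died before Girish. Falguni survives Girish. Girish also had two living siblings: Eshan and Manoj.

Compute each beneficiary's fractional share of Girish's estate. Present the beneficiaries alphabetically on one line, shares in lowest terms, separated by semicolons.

Falguni 1

Only one parent, Falguni, survives, so Falguni takes the entire estate. The siblings take nothing because a surviving parent has priority.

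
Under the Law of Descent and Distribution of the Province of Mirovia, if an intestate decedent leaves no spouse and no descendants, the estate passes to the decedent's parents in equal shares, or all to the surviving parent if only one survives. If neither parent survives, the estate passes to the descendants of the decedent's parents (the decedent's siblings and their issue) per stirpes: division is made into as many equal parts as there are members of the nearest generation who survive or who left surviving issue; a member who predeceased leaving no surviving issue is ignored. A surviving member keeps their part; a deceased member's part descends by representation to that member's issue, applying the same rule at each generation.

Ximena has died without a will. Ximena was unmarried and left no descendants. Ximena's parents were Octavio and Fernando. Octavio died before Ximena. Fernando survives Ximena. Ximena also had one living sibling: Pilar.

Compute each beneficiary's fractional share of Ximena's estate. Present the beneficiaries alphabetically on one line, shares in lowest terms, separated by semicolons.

Only one parent, Fernando, survives, so Fernando takes the entire estate. The siblings take nothing because a surviving parent has priority.

Fernando 1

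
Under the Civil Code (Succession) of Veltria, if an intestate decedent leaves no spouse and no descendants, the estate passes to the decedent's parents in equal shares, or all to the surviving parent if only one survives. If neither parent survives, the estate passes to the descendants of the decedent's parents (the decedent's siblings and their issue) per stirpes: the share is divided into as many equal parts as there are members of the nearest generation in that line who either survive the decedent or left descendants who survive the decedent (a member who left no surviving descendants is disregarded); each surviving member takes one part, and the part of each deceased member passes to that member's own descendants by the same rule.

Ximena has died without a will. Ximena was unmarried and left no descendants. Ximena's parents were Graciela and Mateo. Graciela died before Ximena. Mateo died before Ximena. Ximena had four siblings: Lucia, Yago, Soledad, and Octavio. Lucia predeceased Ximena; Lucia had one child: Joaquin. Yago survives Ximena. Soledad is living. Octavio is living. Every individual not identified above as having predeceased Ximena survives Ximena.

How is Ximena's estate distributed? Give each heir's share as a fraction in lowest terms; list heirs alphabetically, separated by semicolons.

Neither parent survives and there are no descendants, so the estate passes to Ximena's siblings and their issue per stirpes.
The estate is divided into 4 equal shares of 1/4 among Lucia, Yago, Soledad, Octavio.
Lucia predeceased; the 1/4 allotted to Lucia's branch passes to Lucia's issue by representation.
Joaquin is the sole taker at this level and receives the full 1/4.
Yago is living and takes 1/4.
Soledad is living and takes 1/4.
Octavio is living and takes 1/4.

Joaquin 1/4; Octavio 1/4; Soledad 1/4; Yago 1/4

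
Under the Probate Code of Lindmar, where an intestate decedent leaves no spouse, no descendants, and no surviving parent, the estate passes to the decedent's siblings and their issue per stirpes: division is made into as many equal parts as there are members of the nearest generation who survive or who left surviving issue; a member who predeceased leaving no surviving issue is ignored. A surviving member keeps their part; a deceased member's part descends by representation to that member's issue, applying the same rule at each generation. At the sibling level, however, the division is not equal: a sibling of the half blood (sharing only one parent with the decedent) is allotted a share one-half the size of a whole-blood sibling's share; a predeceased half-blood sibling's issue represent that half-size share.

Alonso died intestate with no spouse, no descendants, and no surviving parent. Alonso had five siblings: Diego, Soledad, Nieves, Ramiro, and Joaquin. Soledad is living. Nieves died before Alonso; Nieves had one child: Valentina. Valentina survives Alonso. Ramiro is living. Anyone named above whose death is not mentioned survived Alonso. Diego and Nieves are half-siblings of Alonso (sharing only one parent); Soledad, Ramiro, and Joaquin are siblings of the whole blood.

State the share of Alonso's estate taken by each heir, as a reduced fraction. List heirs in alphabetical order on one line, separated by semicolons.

Diego 1/8; Joaquin 1/4; Ramiro 1/4; Soledad 1/4; Valentina 1/8

No spouse, descendants, or parent survives, so the estate passes to Alonso's siblings per stirpes.
Half-blood siblings count for one-half the weight of whole-blood siblings at the initial division.
Dividing 1 in proportion to weights (total weight 4): Diego (weight 1/2) → 1/8; Soledad (weight 1) → 1/4; Nieves (weight 1/2) → 1/8; Ramiro (weight 1) → 1/4; Joaquin (weight 1) → 1/4.
Diego is living and takes 1/8.
Soledad is living and takes 1/4.
Nieves predeceased; the 1/8 allotted to Nieves's branch passes to Nieves's issue by representation.
Valentina is the sole taker at this level and receives the full 1/8.
Ramiro is living and takes 1/4.
Joaquin is living and takes 1/4.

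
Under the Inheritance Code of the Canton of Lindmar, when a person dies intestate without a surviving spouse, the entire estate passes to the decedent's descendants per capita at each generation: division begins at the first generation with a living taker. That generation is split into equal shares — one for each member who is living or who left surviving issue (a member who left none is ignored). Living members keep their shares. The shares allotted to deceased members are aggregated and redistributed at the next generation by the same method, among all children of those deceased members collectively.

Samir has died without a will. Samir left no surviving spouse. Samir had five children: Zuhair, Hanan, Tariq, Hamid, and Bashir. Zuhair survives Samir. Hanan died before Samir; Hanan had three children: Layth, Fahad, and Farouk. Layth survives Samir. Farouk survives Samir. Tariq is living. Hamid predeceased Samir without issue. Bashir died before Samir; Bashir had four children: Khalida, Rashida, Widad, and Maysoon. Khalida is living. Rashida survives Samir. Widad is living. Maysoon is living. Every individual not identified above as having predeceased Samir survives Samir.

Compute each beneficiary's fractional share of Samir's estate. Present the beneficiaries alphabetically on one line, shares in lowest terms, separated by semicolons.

Fahad 1/14; Farouk 1/14; Khalida 1/14; Layth 1/14; Maysoon 1/14; Rashida 1/14; Tariq 1/4; Widad 1/14; Zuhair 1/4

There is no surviving spouse, so the entire estate passes to Samir's descendants per capita at each generation.
At generation 1 (Zuhair, Hanan, Tariq, Bashir) there are 4 shares of (1)/4 = 1/4 each.
Living: Zuhair and Tariq — each takes 1/4.
Deceased: Hanan and Bashir. Their combined 1/2 is pooled and carried to generation 2.
At generation 2 (Layth, Fahad, Farouk, Khalida, Rashida, Widad, Maysoon) there are 7 shares of (1/2)/7 = 1/14 each.
Living: Layth, Fahad, Farouk, Khalida, Rashida, Widad, and Maysoon — each takes 1/14.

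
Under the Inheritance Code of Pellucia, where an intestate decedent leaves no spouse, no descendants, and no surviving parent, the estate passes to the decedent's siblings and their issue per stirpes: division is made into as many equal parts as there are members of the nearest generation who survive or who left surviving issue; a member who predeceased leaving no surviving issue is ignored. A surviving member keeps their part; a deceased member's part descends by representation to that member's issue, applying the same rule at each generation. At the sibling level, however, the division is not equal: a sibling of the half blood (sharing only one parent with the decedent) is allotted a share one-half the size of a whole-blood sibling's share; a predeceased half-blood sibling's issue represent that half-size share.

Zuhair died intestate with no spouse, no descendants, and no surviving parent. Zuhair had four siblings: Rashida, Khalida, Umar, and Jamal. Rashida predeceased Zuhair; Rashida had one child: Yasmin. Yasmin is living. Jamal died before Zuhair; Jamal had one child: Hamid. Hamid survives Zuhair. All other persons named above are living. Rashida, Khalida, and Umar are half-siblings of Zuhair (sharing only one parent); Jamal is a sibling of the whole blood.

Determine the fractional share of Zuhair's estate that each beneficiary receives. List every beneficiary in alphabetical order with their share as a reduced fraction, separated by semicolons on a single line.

No spouse, descendants, or parent survives, so the estate passes to Zuhair's siblings per stirpes.
Half-blood siblings count for one-half the weight of whole-blood siblings at the initial division.
Dividing 1 in proportion to weights (total weight 5/2): Rashida (weight 1/2) → 1/5; Khalida (weight 1/2) → 1/5; Umar (weight 1/2) → 1/5; Jamal (weight 1) → 2/5.
Rashida predeceased; the 1/5 allotted to Rashida's branch passes to Rashida's issue by representation.
Yasmin is the sole taker at this level and receives the full 1/5.
Khalida is living and takes 1/5.
Umar is living and takes 1/5.
Jamal predeceased; the 2/5 allotted to Jamal's branch passes to Jamal's issue by representation.
Hamid is the sole taker at this level and receives the full 2/5.

Hamid 2/5; Khalida 1/5; Umar 1/5; Yasmin 1/5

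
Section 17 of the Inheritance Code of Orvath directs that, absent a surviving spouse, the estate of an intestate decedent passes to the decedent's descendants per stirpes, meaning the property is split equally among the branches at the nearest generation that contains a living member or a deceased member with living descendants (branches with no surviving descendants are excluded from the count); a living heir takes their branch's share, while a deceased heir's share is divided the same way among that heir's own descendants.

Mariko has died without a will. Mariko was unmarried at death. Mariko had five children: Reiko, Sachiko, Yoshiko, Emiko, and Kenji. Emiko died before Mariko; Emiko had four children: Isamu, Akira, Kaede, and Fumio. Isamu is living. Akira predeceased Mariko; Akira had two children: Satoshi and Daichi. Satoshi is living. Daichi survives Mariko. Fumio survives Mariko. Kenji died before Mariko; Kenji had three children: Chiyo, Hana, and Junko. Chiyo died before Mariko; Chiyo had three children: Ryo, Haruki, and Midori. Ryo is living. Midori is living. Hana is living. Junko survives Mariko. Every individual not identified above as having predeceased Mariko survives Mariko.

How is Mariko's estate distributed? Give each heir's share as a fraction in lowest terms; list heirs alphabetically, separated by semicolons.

Daichi 1/40; Fumio 1/20; Hana 1/15; Haruki 1/45; Isamu 1/20; Junko 1/15; Kaede 1/20; Midori 1/45; Reiko 1/5; Ryo 1/45; Sachiko 1/5; Satoshi 1/40; Yoshiko 1/5

There is no surviving spouse, so the entire estate passes to Mariko's descendants per stirpes.
The estate is divided into 5 equal shares of 1/5 among Reiko, Sachiko, Yoshiko, Emiko, Kenji.
Reiko is living and takes 1/5.
Sachiko is living and takes 1/5.
Yoshiko is living and takes 1/5.
Emiko predeceased; the 1/5 allotted to Emiko's branch passes to Emiko's issue by representation.
The 1/5 is divided into 4 equal shares of 1/20 among Isamu, Akira, Kaede, Fumio.
Isamu is living and takes 1/20.
Akira predeceased; the 1/20 allotted to Akira's branch passes to Akira's issue by representation.
The 1/20 is divided into 2 equal shares of 1/40 among Satoshi, Daichi.
Satoshi is living and takes 1/40.
Daichi is living and takes 1/40.
Kaede is living and takes 1/20.
Fumio is living and takes 1/20.
Kenji predeceased; the 1/5 allotted to Kenji's branch passes to Kenji's issue by representation.
The 1/5 is divided into 3 equal shares of 1/15 among Chiyo, Hana, Junko.
Chiyo predeceased; the 1/15 allotted to Chiyo's branch passes to Chiyo's issue by representation.
The 1/15 is divided into 3 equal shares of 1/45 among Ryo, Haruki, Midori.
Ryo is living and takes 1/45.
Haruki is living and takes 1/45.
Midori is living and takes 1/45.
Hana is living and takes 1/15.
Junko is living and takes 1/15.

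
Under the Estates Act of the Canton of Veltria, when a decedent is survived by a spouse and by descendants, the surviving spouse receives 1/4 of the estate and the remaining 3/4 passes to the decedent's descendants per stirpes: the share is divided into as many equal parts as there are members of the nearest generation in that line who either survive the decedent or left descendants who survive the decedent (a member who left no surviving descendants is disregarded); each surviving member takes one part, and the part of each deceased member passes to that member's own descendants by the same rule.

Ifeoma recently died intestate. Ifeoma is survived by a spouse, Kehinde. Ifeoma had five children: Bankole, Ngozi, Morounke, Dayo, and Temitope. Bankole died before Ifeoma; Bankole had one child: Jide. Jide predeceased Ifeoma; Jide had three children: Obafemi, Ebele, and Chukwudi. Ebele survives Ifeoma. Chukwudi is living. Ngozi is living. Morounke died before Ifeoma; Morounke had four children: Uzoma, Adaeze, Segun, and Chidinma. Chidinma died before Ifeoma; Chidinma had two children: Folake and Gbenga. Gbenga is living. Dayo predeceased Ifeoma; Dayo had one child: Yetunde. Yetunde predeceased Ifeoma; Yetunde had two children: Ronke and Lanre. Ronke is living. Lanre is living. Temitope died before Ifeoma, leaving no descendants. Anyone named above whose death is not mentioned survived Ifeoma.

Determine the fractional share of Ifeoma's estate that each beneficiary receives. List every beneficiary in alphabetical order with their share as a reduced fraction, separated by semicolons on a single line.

Kehinde, as surviving spouse, takes 1/4.
The remaining 3/4 passes to Ifeoma's descendants per stirpes.
Temitope left no surviving issue, so that branch lapses and is disregarded.
The 3/4 is divided into 4 equal shares of 3/16 among Bankole, Ngozi, Morounke, Dayo.
Bankole predeceased; the 3/16 allotted to Bankole's branch passes to Bankole's issue by representation.
Jide's line is the sole branch at this level, so the full 3/16 passes to Jide's issue by representation.
The 3/16 is divided into 3 equal shares of 1/16 among Obafemi, Ebele, Chukwudi.
Obafemi is living and takes 1/16.
Ebele is living and takes 1/16.
Chukwudi is living and takes 1/16.
Ngozi is living and takes 3/16.
Morounke predeceased; the 3/16 allotted to Morounke's branch passes to Morounke's issue by representation.
The 3/16 is divided into 4 equal shares of 3/64 among Uzoma, Adaeze, Segun, Chidinma.
Uzoma is living and takes 3/64.
Adaeze is living and takes 3/64.
Segun is living and takes 3/64.
Chidinma predeceased; the 3/64 allotted to Chidinma's branch passes to Chidinma's issue by representation.
The 3/64 is divided into 2 equal shares of 3/128 among Folake, Gbenga.
Folake is living and takes 3/128.
Gbenga is living and takes 3/128.
Dayo predeceased; the 3/16 allotted to Dayo's branch passes to Dayo's issue by representation.
Yetunde's line is the sole branch at this level, so the full 3/16 passes to Yetunde's issue by representation.
The 3/16 is divided into 2 equal shares of 3/32 among Ronke, Lanre.
Ronke is living and takes 3/32.
Lanre is living and takes 3/32.

Adaeze 3/64; Chukwudi 1/16; Ebele 1/16; Folake 3/128; Gbenga 3/128; Kehinde 1/4; Lanre 3/32; Ngozi 3/16; Obafemi 1/16; Ronke 3/32; Segun 3/64; Uzoma 3/64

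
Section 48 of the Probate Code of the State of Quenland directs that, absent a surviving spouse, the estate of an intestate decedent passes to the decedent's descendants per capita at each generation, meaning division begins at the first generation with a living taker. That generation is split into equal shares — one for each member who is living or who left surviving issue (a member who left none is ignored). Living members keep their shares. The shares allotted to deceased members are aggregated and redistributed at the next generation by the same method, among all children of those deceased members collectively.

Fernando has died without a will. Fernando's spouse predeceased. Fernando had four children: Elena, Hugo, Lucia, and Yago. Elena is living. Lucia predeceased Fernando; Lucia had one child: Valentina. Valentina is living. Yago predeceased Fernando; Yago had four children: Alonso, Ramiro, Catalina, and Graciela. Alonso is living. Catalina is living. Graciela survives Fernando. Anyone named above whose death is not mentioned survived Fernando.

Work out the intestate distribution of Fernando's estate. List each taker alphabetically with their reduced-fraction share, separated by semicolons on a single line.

There is no surviving spouse, so the entire estate passes to Fernando's descendants per capita at each generation.
At generation 1 (Elena, Hugo, Lucia, Yago) there are 4 shares of (1)/4 = 1/4 each.
Living: Elena and Hugo — each takes 1/4.
Deceased: Lucia and Yago. Their combined 1/2 is pooled and carried to generation 2.
At generation 2 (Valentina, Alonso, Ramiro, Catalina, Graciela) there are 5 shares of (1/2)/5 = 1/10 each.
Living: Valentina, Alonso, Ramiro, Catalina, and Graciela — each takes 1/10.

Alonso 1/10; Catalina 1/10; Elena 1/4; Graciela 1/10; Hugo 1/4; Ramiro 1/10; Valentina 1/10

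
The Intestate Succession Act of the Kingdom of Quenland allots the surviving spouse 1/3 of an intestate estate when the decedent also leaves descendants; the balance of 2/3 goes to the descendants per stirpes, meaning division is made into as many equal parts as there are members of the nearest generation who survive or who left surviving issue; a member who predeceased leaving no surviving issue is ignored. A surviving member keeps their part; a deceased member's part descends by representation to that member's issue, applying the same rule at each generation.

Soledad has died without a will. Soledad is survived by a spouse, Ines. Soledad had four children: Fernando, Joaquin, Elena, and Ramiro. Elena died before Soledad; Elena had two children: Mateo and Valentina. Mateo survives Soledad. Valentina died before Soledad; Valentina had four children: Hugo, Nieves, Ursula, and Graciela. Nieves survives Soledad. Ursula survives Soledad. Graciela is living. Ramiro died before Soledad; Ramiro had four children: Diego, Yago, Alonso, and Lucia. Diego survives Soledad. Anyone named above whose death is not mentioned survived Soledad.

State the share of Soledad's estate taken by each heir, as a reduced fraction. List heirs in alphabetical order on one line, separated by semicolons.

Alonso 1/24; Diego 1/24; Fernando 1/6; Graciela 1/48; Hugo 1/48; Ines 1/3; Joaquin 1/6; Lucia 1/24; Mateo 1/12; Nieves 1/48; Ursula 1/48; Yago 1/24

Ines, as surviving spouse, takes 1/3.
The remaining 2/3 passes to Soledad's descendants per stirpes.
The 2/3 is divided into 4 equal shares of 1/6 among Fernando, Joaquin, Elena, Ramiro.
Fernando is living and takes 1/6.
Joaquin is living and takes 1/6.
Elena predeceased; the 1/6 allotted to Elena's branch passes to Elena's issue by representation.
The 1/6 is divided into 2 equal shares of 1/12 among Mateo, Valentina.
Mateo is living and takes 1/12.
Valentina predeceased; the 1/12 allotted to Valentina's branch passes to Valentina's issue by representation.
The 1/12 is divided into 4 equal shares of 1/48 among Hugo, Nieves, Ursula, Graciela.
Hugo is living and takes 1/48.
Nieves is living and takes 1/48.
Ursula is living and takes 1/48.
Graciela is living and takes 1/48.
Ramiro predeceased; the 1/6 allotted to Ramiro's branch passes to Ramiro's issue by representation.
The 1/6 is divided into 4 equal shares of 1/24 among Diego, Yago, Alonso, Lucia.
Diego is living and takes 1/24.
Yago is living and takes 1/24.
Alonso is living and takes 1/24.
Lucia is living and takes 1/24.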